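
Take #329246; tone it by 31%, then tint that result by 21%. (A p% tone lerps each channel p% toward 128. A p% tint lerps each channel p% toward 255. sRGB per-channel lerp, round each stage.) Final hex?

#329246 is rgb(50, 146, 70).
Per channel, c → c + 0.31(128 − c):
  R: 50 + 0.31×(128−50) = 50 + 24.18 = 74.18 → 74
  G: 146 + 0.31×(128−146) = 146 − 5.58 = 140.42 → 140
  B: 70 + 0.31×(128−70) = 70 + 17.98 = 87.98 → 88
After the tone: rgb(74, 140, 88) = #4a8c58.
Per channel, c → c + 0.21(255 − c):
  R: 74 + 0.21×(255−74) = 74 + 38.01 = 112.01 → 112
  G: 140 + 24.15 = 164.15 → 164
  B: 88 + 0.21×(255−88) = 88 + 35.07 = 123.07 → 123
rgb(112, 164, 123) = #70a47b.

#70a47b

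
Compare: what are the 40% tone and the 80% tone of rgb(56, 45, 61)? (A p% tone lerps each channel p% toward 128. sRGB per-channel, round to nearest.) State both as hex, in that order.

#554e58, #726f73

40% tone:
  R: 56 + 28.8 = 84.8 → 85
  G: 45 + 33.2 = 78.2 → 78
  B: 61 + 0.4×(128−61) = 61 + 26.8 = 87.8 → 88
  → #554e58
80% tone:
  R: 56 + 0.8×(128−56) = 56 + 57.6 = 113.6 → 114
  G: 45 + 0.8×(128−45) = 45 + 66.4 = 111.4 → 111
  B: 61 + 53.6 = 114.6 → 115
  → #726f73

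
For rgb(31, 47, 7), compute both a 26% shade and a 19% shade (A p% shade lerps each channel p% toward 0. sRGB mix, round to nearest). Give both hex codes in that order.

26% shade:
  R: 31 + 0.26×(0−31) = 31 − 8.06 = 22.94 → 23
  G: 47 − 12.22 = 34.78 → 35
  B: 7 − 1.82 = 5.18 → 5
  → #172305
19% shade:
  R: 31 − 5.89 = 25.11 → 25
  G: 47 + 0.19×(0−47) = 47 − 8.93 = 38.07 → 38
  B: 7 − 1.33 = 5.67 → 6
  → #192606

#172305, #192606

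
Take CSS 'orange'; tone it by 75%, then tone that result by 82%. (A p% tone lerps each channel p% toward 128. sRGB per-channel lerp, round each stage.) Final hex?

#86827A

CSS orange is rgb(255, 165, 0).
A 75% tone moves each channel 75% toward 128:
  R: 255 + 0.75×(128−255) = 255 − 95.25 = 159.75 → 160
  G: 165 + 0.75×(128−165) = 165 − 27.75 = 137.25 → 137
  B: 0 + 0.75×(128−0) = 0 + 96 = 96 → 96
After the tone: rgb(160, 137, 96) = #A08960.
Per channel, c → c + 0.82(128 − c):
  R: 160 − 26.24 = 133.76 → 134
  G: 137 + 0.82×(128−137) = 137 − 7.38 = 129.62 → 130
  B: 96 + 26.24 = 122.24 → 122
rgb(134, 130, 122) = #86827A.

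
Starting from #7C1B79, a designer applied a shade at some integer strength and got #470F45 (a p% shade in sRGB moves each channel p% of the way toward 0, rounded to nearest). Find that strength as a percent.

#7C1B79 is rgb(124, 27, 121); #470F45 is rgb(71, 15, 69).
On the R channel (widest range): 71 ≈ 124 + (p/100)(0 − 124), so p ≈ 100×(71 − 124)/(0 − 124) = -5300/-124 = 42.74.
p = 43 reproduces all three channels after rounding.

43%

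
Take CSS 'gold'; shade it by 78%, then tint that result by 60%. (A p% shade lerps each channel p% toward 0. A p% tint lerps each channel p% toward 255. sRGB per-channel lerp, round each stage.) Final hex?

#AFAC99

CSS gold is rgb(255, 215, 0).
A 78% shade moves each channel 78% toward 0:
  R: 255 − 198.9 = 56.1 → 56
  G: 215 − 167.7 = 47.3 → 47
  B: 0 + 0 = 0 → 0
After the shade: rgb(56, 47, 0) = #382F00.
A 60% tint moves each channel 60% toward 255:
  R: 56 + 119.4 = 175.4 → 175
  G: 47 + 124.8 = 171.8 → 172
  B: 0 + 0.6×(255−0) = 0 + 153 = 153 → 153
rgb(175, 172, 153) = #AFAC99.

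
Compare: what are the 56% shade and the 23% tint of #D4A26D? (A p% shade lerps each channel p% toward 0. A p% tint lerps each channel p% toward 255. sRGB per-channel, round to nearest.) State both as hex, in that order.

#5D4730, #DEB78F

#D4A26D is rgb(212, 162, 109).
56% shade:
  R: 212 + 0.56×(0−212) = 212 − 118.72 = 93.28 → 93
  G: 162 − 90.72 = 71.28 → 71
  B: 109 + 0.56×(0−109) = 109 − 61.04 = 47.96 → 48
  → #5D4730
23% tint:
  R: 212 + 9.89 = 221.89 → 222
  G: 162 + 0.23×(255−162) = 162 + 21.39 = 183.39 → 183
  B: 109 + 33.58 = 142.58 → 143
  → #DEB78F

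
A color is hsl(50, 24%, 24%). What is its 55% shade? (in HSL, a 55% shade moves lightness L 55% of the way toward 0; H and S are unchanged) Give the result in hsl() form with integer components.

L moves 55% from 24 toward 0: 24 − 13.2 = 10.8 → 11.
H and S are unchanged.

hsl(50, 24%, 11%)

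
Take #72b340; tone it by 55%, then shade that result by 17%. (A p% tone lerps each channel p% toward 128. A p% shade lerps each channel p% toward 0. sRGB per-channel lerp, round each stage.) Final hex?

#657d52

#72b340 is rgb(114, 179, 64).
Per channel, c → c + 0.55(128 − c):
  R: 114 + 7.7 = 121.7 → 122
  G: 179 − 28.05 = 150.95 → 151
  B: 64 + 35.2 = 99.2 → 99
After the tone: rgb(122, 151, 99) = #7a9763.
A 17% shade moves each channel 17% toward 0:
  R: 122 − 20.74 = 101.26 → 101
  G: 151 − 25.67 = 125.33 → 125
  B: 99 − 16.83 = 82.17 → 82
rgb(101, 125, 82) = #657d52.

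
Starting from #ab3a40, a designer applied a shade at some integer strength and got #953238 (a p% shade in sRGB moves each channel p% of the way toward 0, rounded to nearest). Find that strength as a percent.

13%

#ab3a40 is rgb(171, 58, 64); #953238 is rgb(149, 50, 56).
On the R channel (widest range): 149 ≈ 171 + (p/100)(0 − 171), so p ≈ 100×(149 − 171)/(0 − 171) = -2200/-171 = 12.87.
p = 13 reproduces all three channels after rounding.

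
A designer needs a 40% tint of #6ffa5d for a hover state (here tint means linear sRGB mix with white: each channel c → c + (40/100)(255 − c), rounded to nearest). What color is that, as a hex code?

#6ffa5d is rgb(111, 250, 93).
Lerp each channel 40% toward 255:
  R: 111 + 0.4×(255−111) = 111 + 57.6 = 168.6 → 169
  G: 250 + 0.4×(255−250) = 250 + 2 = 252 → 252
  B: 93 + 0.4×(255−93) = 93 + 64.8 = 157.8 → 158
rgb(169, 252, 158) = #a9fc9e.

#a9fc9e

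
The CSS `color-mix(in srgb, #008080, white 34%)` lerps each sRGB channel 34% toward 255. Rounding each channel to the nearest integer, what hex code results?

#57ABAB

#008080 is rgb(0, 128, 128).
Lerp each channel 34% toward 255:
  R: 0 + 0.34×(255−0) = 0 + 86.7 = 86.7 → 87
  G: 128 + 0.34×(255−128) = 128 + 43.18 = 171.18 → 171
  B: 128 + 43.18 = 171.18 → 171
rgb(87, 171, 171) = #57ABAB.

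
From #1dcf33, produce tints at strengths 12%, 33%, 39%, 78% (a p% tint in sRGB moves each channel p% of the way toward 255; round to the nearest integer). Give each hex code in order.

#1dcf33 is rgb(29, 207, 51).
12%: (29 + 27.12 = 56.12→56, 207 + 5.76 = 212.76→213, 51 + 24.48 = 75.48→75) → #38d54b
33%: (29 + 74.58 = 103.58→104, 207 + 15.84 = 222.84→223, 51 + 67.32 = 118.32→118) → #68df76
39%: (29 + 88.14 = 117.14→117, 207 + 18.72 = 225.72→226, 51 + 79.56 = 130.56→131) → #75e283
78%: (29 + 176.28 = 205.28→205, 207 + 37.44 = 244.44→244, 51 + 159.12 = 210.12→210) → #cdf4d2

#38d54b, #68df76, #75e283, #cdf4d2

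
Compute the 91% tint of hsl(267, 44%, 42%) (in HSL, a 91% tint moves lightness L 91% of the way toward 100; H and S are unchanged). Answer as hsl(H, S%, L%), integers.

hsl(267, 44%, 95%)

L moves 91% from 42 toward 100: 42 + 52.78 = 94.78 → 95.
H and S are unchanged.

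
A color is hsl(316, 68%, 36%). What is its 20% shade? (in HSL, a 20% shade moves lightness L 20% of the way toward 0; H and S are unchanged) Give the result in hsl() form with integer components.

L moves 20% from 36 toward 0: 36 − 7.2 = 28.8 → 29.
H and S are unchanged.

hsl(316, 68%, 29%)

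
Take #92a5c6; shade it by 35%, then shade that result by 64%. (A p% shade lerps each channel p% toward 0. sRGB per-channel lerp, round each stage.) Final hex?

#22272e

#92a5c6 is rgb(146, 165, 198).
Lerp each channel 35% toward 0:
  R: 146 + 0.35×(0−146) = 146 − 51.1 = 94.9 → 95
  G: 165 − 57.75 = 107.25 → 107
  B: 198 + 0.35×(0−198) = 198 − 69.3 = 128.7 → 129
After the shade: rgb(95, 107, 129) = #5f6b81.
A 64% shade moves each channel 64% toward 0:
  R: 95 + 0.64×(0−95) = 95 − 60.8 = 34.2 → 34
  G: 107 + 0.64×(0−107) = 107 − 68.48 = 38.52 → 39
  B: 129 + 0.64×(0−129) = 129 − 82.56 = 46.44 → 46
rgb(34, 39, 46) = #22272e.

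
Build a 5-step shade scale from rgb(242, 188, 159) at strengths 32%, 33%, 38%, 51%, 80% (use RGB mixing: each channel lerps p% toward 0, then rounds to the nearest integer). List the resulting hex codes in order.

#a5806c, #a27e6b, #967563, #775c4e, #302620

32%: (242 − 77.44 = 164.56→165, 188 − 60.16 = 127.84→128, 159 − 50.88 = 108.12→108) → #a5806c
33%: (242 − 79.86 = 162.14→162, 188 − 62.04 = 125.96→126, 159 − 52.47 = 106.53→107) → #a27e6b
38%: (242 − 91.96 = 150.04→150, 188 − 71.44 = 116.56→117, 159 − 60.42 = 98.58→99) → #967563
51%: (242 − 123.42 = 118.58→119, 188 − 95.88 = 92.12→92, 159 − 81.09 = 77.91→78) → #775c4e
80%: (242 − 193.6 = 48.4→48, 188 − 150.4 = 37.6→38, 159 − 127.2 = 31.8→32) → #302620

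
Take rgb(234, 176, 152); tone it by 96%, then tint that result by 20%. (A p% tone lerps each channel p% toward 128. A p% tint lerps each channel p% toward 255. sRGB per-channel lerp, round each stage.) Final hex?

#9D9B9A

A 96% tone moves each channel 96% toward 128:
  R: 234 + 0.96×(128−234) = 234 − 101.76 = 132.24 → 132
  G: 176 + 0.96×(128−176) = 176 − 46.08 = 129.92 → 130
  B: 152 + 0.96×(128−152) = 152 − 23.04 = 128.96 → 129
After the tone: rgb(132, 130, 129) = #848281.
A 20% tint moves each channel 20% toward 255:
  R: 132 + 0.2×(255−132) = 132 + 24.6 = 156.6 → 157
  G: 130 + 0.2×(255−130) = 130 + 25 = 155 → 155
  B: 129 + 0.2×(255−129) = 129 + 25.2 = 154.2 → 154
rgb(157, 155, 154) = #9D9B9A.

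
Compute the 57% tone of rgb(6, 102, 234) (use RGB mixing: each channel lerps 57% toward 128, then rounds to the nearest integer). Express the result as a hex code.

#4c75ae

A 57% tone moves each channel 57% toward 128:
  R: 6 + 0.57×(128−6) = 6 + 69.54 = 75.54 → 76
  G: 102 + 14.82 = 116.82 → 117
  B: 234 + 0.57×(128−234) = 234 − 60.42 = 173.58 → 174
rgb(76, 117, 174) = #4c75ae.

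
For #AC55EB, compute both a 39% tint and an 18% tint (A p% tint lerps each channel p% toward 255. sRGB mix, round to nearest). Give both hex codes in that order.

#AC55EB is rgb(172, 85, 235).
39% tint:
  R: 172 + 32.37 = 204.37 → 204
  G: 85 + 0.39×(255−85) = 85 + 66.3 = 151.3 → 151
  B: 235 + 0.39×(255−235) = 235 + 7.8 = 242.8 → 243
  → #CC97F3
18% tint:
  R: 172 + 0.18×(255−172) = 172 + 14.94 = 186.94 → 187
  G: 85 + 0.18×(255−85) = 85 + 30.6 = 115.6 → 116
  B: 235 + 0.18×(255−235) = 235 + 3.6 = 238.6 → 239
  → #BB74EF

#CC97F3, #BB74EF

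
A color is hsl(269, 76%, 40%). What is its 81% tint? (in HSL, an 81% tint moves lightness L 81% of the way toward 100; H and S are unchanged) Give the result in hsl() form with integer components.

hsl(269, 76%, 89%)

L moves 81% from 40 toward 100: 40 + 48.6 = 88.6 → 89.
H and S are unchanged.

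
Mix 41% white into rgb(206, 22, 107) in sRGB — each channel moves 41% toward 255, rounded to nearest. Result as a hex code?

Per channel, c → c + 0.41(255 − c):
  R: 206 + 0.41×(255−206) = 206 + 20.09 = 226.09 → 226
  G: 22 + 95.53 = 117.53 → 118
  B: 107 + 0.41×(255−107) = 107 + 60.68 = 167.68 → 168
rgb(226, 118, 168) = #E276A8.

#E276A8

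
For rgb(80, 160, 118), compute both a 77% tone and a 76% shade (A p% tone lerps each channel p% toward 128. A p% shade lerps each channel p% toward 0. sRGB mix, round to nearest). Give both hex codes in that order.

77% tone:
  R: 80 + 0.77×(128−80) = 80 + 36.96 = 116.96 → 117
  G: 160 − 24.64 = 135.36 → 135
  B: 118 + 7.7 = 125.7 → 126
  → #75877E
76% shade:
  R: 80 + 0.76×(0−80) = 80 − 60.8 = 19.2 → 19
  G: 160 − 121.6 = 38.4 → 38
  B: 118 − 89.68 = 28.32 → 28
  → #13261C

#75877E, #13261C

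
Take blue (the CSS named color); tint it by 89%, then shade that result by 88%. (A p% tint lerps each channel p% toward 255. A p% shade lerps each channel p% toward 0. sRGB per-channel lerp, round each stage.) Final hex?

CSS blue is rgb(0, 0, 255).
An 89% tint moves each channel 89% toward 255:
  R: 0 + 226.95 = 226.95 → 227
  G: 0 + 0.89×(255−0) = 0 + 226.95 = 226.95 → 227
  B: 255 + 0 = 255 → 255
After the tint: rgb(227, 227, 255) = #E3E3FF.
Per channel, c → c + 0.88(0 − c):
  R: 227 + 0.88×(0−227) = 227 − 199.76 = 27.24 → 27
  G: 227 + 0.88×(0−227) = 227 − 199.76 = 27.24 → 27
  B: 255 + 0.88×(0−255) = 255 − 224.4 = 30.6 → 31
rgb(27, 27, 31) = #1B1B1F.

#1B1B1F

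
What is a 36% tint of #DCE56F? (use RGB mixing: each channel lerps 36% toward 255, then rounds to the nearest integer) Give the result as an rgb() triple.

rgb(233, 238, 163)

#DCE56F is rgb(220, 229, 111).
Per channel, c → c + 0.36(255 − c):
  R: 220 + 0.36×(255−220) = 220 + 12.6 = 232.6 → 233
  G: 229 + 0.36×(255−229) = 229 + 9.36 = 238.36 → 238
  B: 111 + 51.84 = 162.84 → 163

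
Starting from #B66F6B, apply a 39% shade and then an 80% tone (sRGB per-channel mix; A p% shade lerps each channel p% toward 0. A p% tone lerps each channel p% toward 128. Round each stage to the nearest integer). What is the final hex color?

#7D7473

#B66F6B is rgb(182, 111, 107).
Lerp each channel 39% toward 0:
  R: 182 + 0.39×(0−182) = 182 − 70.98 = 111.02 → 111
  G: 111 + 0.39×(0−111) = 111 − 43.29 = 67.71 → 68
  B: 107 + 0.39×(0−107) = 107 − 41.73 = 65.27 → 65
After the shade: rgb(111, 68, 65) = #6F4441.
Lerp each channel 80% toward 128:
  R: 111 + 0.8×(128−111) = 111 + 13.6 = 124.6 → 125
  G: 68 + 48 = 116 → 116
  B: 65 + 50.4 = 115.4 → 115
rgb(125, 116, 115) = #7D7473.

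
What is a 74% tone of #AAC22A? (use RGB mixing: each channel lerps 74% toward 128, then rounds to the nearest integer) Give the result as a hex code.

#8B916A

#AAC22A is rgb(170, 194, 42).
Lerp each channel 74% toward 128:
  R: 170 − 31.08 = 138.92 → 139
  G: 194 + 0.74×(128−194) = 194 − 48.84 = 145.16 → 145
  B: 42 + 0.74×(128−42) = 42 + 63.64 = 105.64 → 106
rgb(139, 145, 106) = #8B916A.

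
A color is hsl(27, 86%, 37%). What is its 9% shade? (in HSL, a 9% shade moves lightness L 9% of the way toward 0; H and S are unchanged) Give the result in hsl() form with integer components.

L moves 9% from 37 toward 0: 37 − 3.33 = 33.67 → 34.
H and S are unchanged.

hsl(27, 86%, 34%)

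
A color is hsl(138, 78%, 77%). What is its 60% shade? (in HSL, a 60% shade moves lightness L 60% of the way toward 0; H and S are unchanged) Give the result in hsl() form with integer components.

L moves 60% from 77 toward 0: 77 − 46.2 = 30.8 → 31.
H and S are unchanged.

hsl(138, 78%, 31%)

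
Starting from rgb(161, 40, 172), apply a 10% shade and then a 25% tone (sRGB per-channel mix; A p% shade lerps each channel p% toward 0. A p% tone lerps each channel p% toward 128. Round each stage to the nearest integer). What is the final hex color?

Lerp each channel 10% toward 0:
  R: 161 − 16.1 = 144.9 → 145
  G: 40 + 0.1×(0−40) = 40 − 4 = 36 → 36
  B: 172 − 17.2 = 154.8 → 155
After the shade: rgb(145, 36, 155) = #91249B.
Per channel, c → c + 0.25(128 − c):
  R: 145 + 0.25×(128−145) = 145 − 4.25 = 140.75 → 141
  G: 36 + 0.25×(128−36) = 36 + 23 = 59 → 59
  B: 155 + 0.25×(128−155) = 155 − 6.75 = 148.25 → 148
rgb(141, 59, 148) = #8D3B94.

#8D3B94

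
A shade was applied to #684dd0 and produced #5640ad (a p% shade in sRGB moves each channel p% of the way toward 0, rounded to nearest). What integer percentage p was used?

#684dd0 is rgb(104, 77, 208); #5640ad is rgb(86, 64, 173).
On the B channel (widest range): 173 ≈ 208 + (p/100)(0 − 208), so p ≈ 100×(173 − 208)/(0 − 208) = -3500/-208 = 16.83.
p = 17 reproduces all three channels after rounding.

17%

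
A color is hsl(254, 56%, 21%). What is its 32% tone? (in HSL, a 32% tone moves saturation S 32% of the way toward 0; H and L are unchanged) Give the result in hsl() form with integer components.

hsl(254, 38%, 21%)

S moves 32% from 56 toward 0: 56 − 17.92 = 38.08 → 38.
H and L are unchanged.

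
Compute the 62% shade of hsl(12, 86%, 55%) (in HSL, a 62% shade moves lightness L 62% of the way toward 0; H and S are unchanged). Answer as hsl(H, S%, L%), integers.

hsl(12, 86%, 21%)

L moves 62% from 55 toward 0: 55 − 34.1 = 20.9 → 21.
H and S are unchanged.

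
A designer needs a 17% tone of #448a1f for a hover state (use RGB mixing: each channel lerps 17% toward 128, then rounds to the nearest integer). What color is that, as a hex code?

#4e882f

#448a1f is rgb(68, 138, 31).
Lerp each channel 17% toward 128:
  R: 68 + 0.17×(128−68) = 68 + 10.2 = 78.2 → 78
  G: 138 + 0.17×(128−138) = 138 − 1.7 = 136.3 → 136
  B: 31 + 0.17×(128−31) = 31 + 16.49 = 47.49 → 47
rgb(78, 136, 47) = #4e882f.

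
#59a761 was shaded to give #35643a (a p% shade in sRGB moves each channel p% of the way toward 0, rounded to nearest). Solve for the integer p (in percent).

#59a761 is rgb(89, 167, 97); #35643a is rgb(53, 100, 58).
On the G channel (widest range): 100 ≈ 167 + (p/100)(0 − 167), so p ≈ 100×(100 − 167)/(0 − 167) = -6700/-167 = 40.12.
p = 40 reproduces all three channels after rounding.

40%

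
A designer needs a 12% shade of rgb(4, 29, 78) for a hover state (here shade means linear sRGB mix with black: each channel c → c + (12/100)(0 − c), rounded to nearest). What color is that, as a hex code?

A 12% shade moves each channel 12% toward 0:
  R: 4 + 0.12×(0−4) = 4 − 0.48 = 3.52 → 4
  G: 29 + 0.12×(0−29) = 29 − 3.48 = 25.52 → 26
  B: 78 + 0.12×(0−78) = 78 − 9.36 = 68.64 → 69
rgb(4, 26, 69) = #041A45.

#041A45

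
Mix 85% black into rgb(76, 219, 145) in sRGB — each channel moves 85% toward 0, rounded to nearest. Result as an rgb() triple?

Per channel, c → c + 0.85(0 − c):
  R: 76 + 0.85×(0−76) = 76 − 64.6 = 11.4 → 11
  G: 219 − 186.15 = 32.85 → 33
  B: 145 − 123.25 = 21.75 → 22

rgb(11, 33, 22)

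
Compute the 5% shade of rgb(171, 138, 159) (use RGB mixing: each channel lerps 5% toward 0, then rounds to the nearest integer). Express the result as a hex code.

Per channel, c → c + 0.05(0 − c):
  R: 171 + 0.05×(0−171) = 171 − 8.55 = 162.45 → 162
  G: 138 + 0.05×(0−138) = 138 − 6.9 = 131.1 → 131
  B: 159 + 0.05×(0−159) = 159 − 7.95 = 151.05 → 151
rgb(162, 131, 151) = #a28397.

#a28397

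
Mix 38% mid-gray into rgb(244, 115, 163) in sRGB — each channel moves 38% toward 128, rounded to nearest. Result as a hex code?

A 38% tone moves each channel 38% toward 128:
  R: 244 − 44.08 = 199.92 → 200
  G: 115 + 0.38×(128−115) = 115 + 4.94 = 119.94 → 120
  B: 163 + 0.38×(128−163) = 163 − 13.3 = 149.7 → 150
rgb(200, 120, 150) = #C87896.

#C87896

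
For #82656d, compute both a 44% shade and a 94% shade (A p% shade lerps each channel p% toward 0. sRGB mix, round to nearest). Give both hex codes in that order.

#49393d, #080607

#82656d is rgb(130, 101, 109).
44% shade:
  R: 130 + 0.44×(0−130) = 130 − 57.2 = 72.8 → 73
  G: 101 + 0.44×(0−101) = 101 − 44.44 = 56.56 → 57
  B: 109 + 0.44×(0−109) = 109 − 47.96 = 61.04 → 61
  → #49393d
94% shade:
  R: 130 + 0.94×(0−130) = 130 − 122.2 = 7.8 → 8
  G: 101 − 94.94 = 6.06 → 6
  B: 109 + 0.94×(0−109) = 109 − 102.46 = 6.54 → 7
  → #080607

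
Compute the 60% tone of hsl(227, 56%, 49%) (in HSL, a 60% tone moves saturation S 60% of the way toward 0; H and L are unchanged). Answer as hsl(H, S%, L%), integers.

S moves 60% from 56 toward 0: 56 − 33.6 = 22.4 → 22.
H and L are unchanged.

hsl(227, 22%, 49%)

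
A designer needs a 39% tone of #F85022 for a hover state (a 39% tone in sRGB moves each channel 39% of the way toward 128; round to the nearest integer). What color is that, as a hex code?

#C96347

#F85022 is rgb(248, 80, 34).
Lerp each channel 39% toward 128:
  R: 248 + 0.39×(128−248) = 248 − 46.8 = 201.2 → 201
  G: 80 + 0.39×(128−80) = 80 + 18.72 = 98.72 → 99
  B: 34 + 36.66 = 70.66 → 71
rgb(201, 99, 71) = #C96347.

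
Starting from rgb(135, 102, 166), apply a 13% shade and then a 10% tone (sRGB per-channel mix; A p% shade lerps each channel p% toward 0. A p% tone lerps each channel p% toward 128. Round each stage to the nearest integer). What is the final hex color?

#765d8e

A 13% shade moves each channel 13% toward 0:
  R: 135 − 17.55 = 117.45 → 117
  G: 102 − 13.26 = 88.74 → 89
  B: 166 − 21.58 = 144.42 → 144
After the shade: rgb(117, 89, 144) = #755990.
Per channel, c → c + 0.1(128 − c):
  R: 117 + 1.1 = 118.1 → 118
  G: 89 + 0.1×(128−89) = 89 + 3.9 = 92.9 → 93
  B: 144 − 1.6 = 142.4 → 142
rgb(118, 93, 142) = #765d8e.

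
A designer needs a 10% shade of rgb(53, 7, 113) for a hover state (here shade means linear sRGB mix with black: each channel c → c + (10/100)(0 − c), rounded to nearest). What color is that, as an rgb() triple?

Lerp each channel 10% toward 0:
  R: 53 + 0.1×(0−53) = 53 − 5.3 = 47.7 → 48
  G: 7 + 0.1×(0−7) = 7 − 0.7 = 6.3 → 6
  B: 113 + 0.1×(0−113) = 113 − 11.3 = 101.7 → 102

rgb(48, 6, 102)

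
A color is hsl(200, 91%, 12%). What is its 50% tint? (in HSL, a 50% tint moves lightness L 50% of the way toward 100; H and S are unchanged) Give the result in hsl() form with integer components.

hsl(200, 91%, 56%)

L moves 50% from 12 toward 100: 12 + 44 = 56 → 56.
H and S are unchanged.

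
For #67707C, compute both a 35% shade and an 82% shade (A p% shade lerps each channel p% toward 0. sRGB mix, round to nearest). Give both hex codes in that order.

#67707C is rgb(103, 112, 124).
35% shade:
  R: 103 + 0.35×(0−103) = 103 − 36.05 = 66.95 → 67
  G: 112 + 0.35×(0−112) = 112 − 39.2 = 72.8 → 73
  B: 124 − 43.4 = 80.6 → 81
  → #434951
82% shade:
  R: 103 + 0.82×(0−103) = 103 − 84.46 = 18.54 → 19
  G: 112 − 91.84 = 20.16 → 20
  B: 124 + 0.82×(0−124) = 124 − 101.68 = 22.32 → 22
  → #131416

#434951, #131416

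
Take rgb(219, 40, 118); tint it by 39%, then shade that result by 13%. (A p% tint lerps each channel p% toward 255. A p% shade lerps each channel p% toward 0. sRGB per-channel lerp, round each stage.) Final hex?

Lerp each channel 39% toward 255:
  R: 219 + 14.04 = 233.04 → 233
  G: 40 + 83.85 = 123.85 → 124
  B: 118 + 53.43 = 171.43 → 171
After the tint: rgb(233, 124, 171) = #e97cab.
A 13% shade moves each channel 13% toward 0:
  R: 233 + 0.13×(0−233) = 233 − 30.29 = 202.71 → 203
  G: 124 + 0.13×(0−124) = 124 − 16.12 = 107.88 → 108
  B: 171 + 0.13×(0−171) = 171 − 22.23 = 148.77 → 149
rgb(203, 108, 149) = #cb6c95.

#cb6c95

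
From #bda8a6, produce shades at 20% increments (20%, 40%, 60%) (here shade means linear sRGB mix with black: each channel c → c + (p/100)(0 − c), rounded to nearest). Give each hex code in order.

#978685, #716564, #4c4342

#bda8a6 is rgb(189, 168, 166).
20%: (189 − 37.8 = 151.2→151, 168 − 33.6 = 134.4→134, 166 − 33.2 = 132.8→133) → #978685
40%: (189 − 75.6 = 113.4→113, 168 − 67.2 = 100.8→101, 166 − 66.4 = 99.6→100) → #716564
60%: (189 − 113.4 = 75.6→76, 168 − 100.8 = 67.2→67, 166 − 99.6 = 66.4→66) → #4c4342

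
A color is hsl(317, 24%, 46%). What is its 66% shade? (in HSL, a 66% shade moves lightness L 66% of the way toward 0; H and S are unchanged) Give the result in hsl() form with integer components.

L moves 66% from 46 toward 0: 46 − 30.36 = 15.64 → 16.
H and S are unchanged.

hsl(317, 24%, 16%)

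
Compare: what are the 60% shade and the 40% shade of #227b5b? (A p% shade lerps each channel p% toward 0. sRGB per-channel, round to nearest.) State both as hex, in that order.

#0e3124, #144a37

#227b5b is rgb(34, 123, 91).
60% shade:
  R: 34 + 0.6×(0−34) = 34 − 20.4 = 13.6 → 14
  G: 123 − 73.8 = 49.2 → 49
  B: 91 + 0.6×(0−91) = 91 − 54.6 = 36.4 → 36
  → #0e3124
40% shade:
  R: 34 + 0.4×(0−34) = 34 − 13.6 = 20.4 → 20
  G: 123 + 0.4×(0−123) = 123 − 49.2 = 73.8 → 74
  B: 91 − 36.4 = 54.6 → 55
  → #144a37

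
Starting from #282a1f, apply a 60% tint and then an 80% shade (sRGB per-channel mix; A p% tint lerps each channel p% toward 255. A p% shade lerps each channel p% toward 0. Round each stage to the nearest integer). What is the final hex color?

#222221

#282a1f is rgb(40, 42, 31).
Lerp each channel 60% toward 255:
  R: 40 + 0.6×(255−40) = 40 + 129 = 169 → 169
  G: 42 + 0.6×(255−42) = 42 + 127.8 = 169.8 → 170
  B: 31 + 134.4 = 165.4 → 165
After the tint: rgb(169, 170, 165) = #a9aaa5.
An 80% shade moves each channel 80% toward 0:
  R: 169 + 0.8×(0−169) = 169 − 135.2 = 33.8 → 34
  G: 170 + 0.8×(0−170) = 170 − 136 = 34 → 34
  B: 165 − 132 = 33 → 33
rgb(34, 34, 33) = #222221.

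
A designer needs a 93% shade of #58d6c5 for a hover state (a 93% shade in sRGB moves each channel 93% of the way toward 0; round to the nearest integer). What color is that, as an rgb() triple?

rgb(6, 15, 14)

#58d6c5 is rgb(88, 214, 197).
Per channel, c → c + 0.93(0 − c):
  R: 88 + 0.93×(0−88) = 88 − 81.84 = 6.16 → 6
  G: 214 + 0.93×(0−214) = 214 − 199.02 = 14.98 → 15
  B: 197 − 183.21 = 13.79 → 14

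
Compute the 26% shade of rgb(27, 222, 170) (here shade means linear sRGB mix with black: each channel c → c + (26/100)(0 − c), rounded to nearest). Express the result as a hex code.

A 26% shade moves each channel 26% toward 0:
  R: 27 + 0.26×(0−27) = 27 − 7.02 = 19.98 → 20
  G: 222 + 0.26×(0−222) = 222 − 57.72 = 164.28 → 164
  B: 170 + 0.26×(0−170) = 170 − 44.2 = 125.8 → 126
rgb(20, 164, 126) = #14A47E.

#14A47E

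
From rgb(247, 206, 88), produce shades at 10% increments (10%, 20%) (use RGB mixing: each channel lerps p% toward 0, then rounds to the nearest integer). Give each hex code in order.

10%: (247 − 24.7 = 222.3→222, 206 − 20.6 = 185.4→185, 88 − 8.8 = 79.2→79) → #DEB94F
20%: (247 − 49.4 = 197.6→198, 206 − 41.2 = 164.8→165, 88 − 17.6 = 70.4→70) → #C6A546

#DEB94F, #C6A546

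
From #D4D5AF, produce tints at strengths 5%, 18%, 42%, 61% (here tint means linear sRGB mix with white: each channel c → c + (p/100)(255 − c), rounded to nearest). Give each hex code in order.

#D4D5AF is rgb(212, 213, 175).
5%: (212 + 2.15 = 214.15→214, 213 + 2.1 = 215.1→215, 175 + 4 = 179→179) → #D6D7B3
18%: (212 + 7.74 = 219.74→220, 213 + 7.56 = 220.56→221, 175 + 14.4 = 189.4→189) → #DCDDBD
42%: (212 + 18.06 = 230.06→230, 213 + 17.64 = 230.64→231, 175 + 33.6 = 208.6→209) → #E6E7D1
61%: (212 + 26.23 = 238.23→238, 213 + 25.62 = 238.62→239, 175 + 48.8 = 223.8→224) → #EEEFE0

#D6D7B3, #DCDDBD, #E6E7D1, #EEEFE0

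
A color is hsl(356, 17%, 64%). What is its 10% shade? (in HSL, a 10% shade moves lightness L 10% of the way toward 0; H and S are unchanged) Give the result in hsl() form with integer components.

L moves 10% from 64 toward 0: 64 − 6.4 = 57.6 → 58.
H and S are unchanged.

hsl(356, 17%, 58%)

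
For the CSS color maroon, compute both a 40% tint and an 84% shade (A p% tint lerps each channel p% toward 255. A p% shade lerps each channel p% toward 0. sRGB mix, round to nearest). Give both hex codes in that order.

CSS maroon is rgb(128, 0, 0).
40% tint:
  R: 128 + 50.8 = 178.8 → 179
  G: 0 + 0.4×(255−0) = 0 + 102 = 102 → 102
  B: 0 + 0.4×(255−0) = 0 + 102 = 102 → 102
  → #B36666
84% shade:
  R: 128 − 107.52 = 20.48 → 20
  G: 0 + 0 = 0 → 0
  B: 0 + 0 = 0 → 0
  → #140000

#B36666, #140000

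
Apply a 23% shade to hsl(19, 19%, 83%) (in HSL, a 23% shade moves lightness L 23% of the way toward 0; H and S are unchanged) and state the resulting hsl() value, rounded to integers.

L moves 23% from 83 toward 0: 83 − 19.09 = 63.91 → 64.
H and S are unchanged.

hsl(19, 19%, 64%)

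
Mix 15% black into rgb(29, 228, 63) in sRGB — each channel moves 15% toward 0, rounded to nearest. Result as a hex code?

Lerp each channel 15% toward 0:
  R: 29 − 4.35 = 24.65 → 25
  G: 228 + 0.15×(0−228) = 228 − 34.2 = 193.8 → 194
  B: 63 + 0.15×(0−63) = 63 − 9.45 = 53.55 → 54
rgb(25, 194, 54) = #19C236.

#19C236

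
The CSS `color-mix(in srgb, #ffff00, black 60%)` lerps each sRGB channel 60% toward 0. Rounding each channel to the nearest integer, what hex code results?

#ffff00 is rgb(255, 255, 0).
Per channel, c → c + 0.6(0 − c):
  R: 255 − 153 = 102 → 102
  G: 255 − 153 = 102 → 102
  B: 0 + 0.6×(0−0) = 0 + 0 = 0 → 0
rgb(102, 102, 0) = #666600.

#666600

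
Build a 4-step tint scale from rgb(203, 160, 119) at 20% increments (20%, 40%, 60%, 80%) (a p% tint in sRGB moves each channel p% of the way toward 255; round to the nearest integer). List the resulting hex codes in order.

#D5B392, #E0C6AD, #EAD9C9, #F5ECE4

20%: (203 + 10.4 = 213.4→213, 160 + 19 = 179→179, 119 + 27.2 = 146.2→146) → #D5B392
40%: (203 + 20.8 = 223.8→224, 160 + 38 = 198→198, 119 + 54.4 = 173.4→173) → #E0C6AD
60%: (203 + 31.2 = 234.2→234, 160 + 57 = 217→217, 119 + 81.6 = 200.6→201) → #EAD9C9
80%: (203 + 41.6 = 244.6→245, 160 + 76 = 236→236, 119 + 108.8 = 227.8→228) → #F5ECE4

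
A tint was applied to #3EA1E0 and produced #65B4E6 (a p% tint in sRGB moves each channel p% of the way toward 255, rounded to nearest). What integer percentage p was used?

20%

#3EA1E0 is rgb(62, 161, 224); #65B4E6 is rgb(101, 180, 230).
On the R channel (widest range): 101 ≈ 62 + (p/100)(255 − 62), so p ≈ 100×(101 − 62)/(255 − 62) = 3900/193 = 20.21.
p = 20 reproduces all three channels after rounding.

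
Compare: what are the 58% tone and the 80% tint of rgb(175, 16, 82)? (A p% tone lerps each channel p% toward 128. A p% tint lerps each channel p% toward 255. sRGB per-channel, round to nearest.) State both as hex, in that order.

#94516D, #EFCFDC

58% tone:
  R: 175 + 0.58×(128−175) = 175 − 27.26 = 147.74 → 148
  G: 16 + 64.96 = 80.96 → 81
  B: 82 + 0.58×(128−82) = 82 + 26.68 = 108.68 → 109
  → #94516D
80% tint:
  R: 175 + 0.8×(255−175) = 175 + 64 = 239 → 239
  G: 16 + 191.2 = 207.2 → 207
  B: 82 + 138.4 = 220.4 → 220
  → #EFCFDC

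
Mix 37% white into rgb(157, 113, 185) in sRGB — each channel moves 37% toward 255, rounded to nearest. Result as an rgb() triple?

rgb(193, 166, 211)

Lerp each channel 37% toward 255:
  R: 157 + 36.26 = 193.26 → 193
  G: 113 + 0.37×(255−113) = 113 + 52.54 = 165.54 → 166
  B: 185 + 25.9 = 210.9 → 211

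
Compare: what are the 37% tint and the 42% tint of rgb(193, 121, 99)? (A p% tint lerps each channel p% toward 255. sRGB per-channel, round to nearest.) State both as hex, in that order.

37% tint:
  R: 193 + 0.37×(255−193) = 193 + 22.94 = 215.94 → 216
  G: 121 + 0.37×(255−121) = 121 + 49.58 = 170.58 → 171
  B: 99 + 0.37×(255−99) = 99 + 57.72 = 156.72 → 157
  → #D8AB9D
42% tint:
  R: 193 + 26.04 = 219.04 → 219
  G: 121 + 0.42×(255−121) = 121 + 56.28 = 177.28 → 177
  B: 99 + 65.52 = 164.52 → 165
  → #DBB1A5

#D8AB9D, #DBB1A5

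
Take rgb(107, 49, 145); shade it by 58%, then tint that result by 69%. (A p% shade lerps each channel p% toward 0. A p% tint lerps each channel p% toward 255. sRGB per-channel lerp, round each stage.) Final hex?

Per channel, c → c + 0.58(0 − c):
  R: 107 − 62.06 = 44.94 → 45
  G: 49 + 0.58×(0−49) = 49 − 28.42 = 20.58 → 21
  B: 145 + 0.58×(0−145) = 145 − 84.1 = 60.9 → 61
After the shade: rgb(45, 21, 61) = #2D153D.
Per channel, c → c + 0.69(255 − c):
  R: 45 + 144.9 = 189.9 → 190
  G: 21 + 0.69×(255−21) = 21 + 161.46 = 182.46 → 182
  B: 61 + 133.86 = 194.86 → 195
rgb(190, 182, 195) = #BEB6C3.

#BEB6C3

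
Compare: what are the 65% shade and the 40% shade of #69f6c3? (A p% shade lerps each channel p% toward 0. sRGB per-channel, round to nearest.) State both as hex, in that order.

#69f6c3 is rgb(105, 246, 195).
65% shade:
  R: 105 + 0.65×(0−105) = 105 − 68.25 = 36.75 → 37
  G: 246 − 159.9 = 86.1 → 86
  B: 195 + 0.65×(0−195) = 195 − 126.75 = 68.25 → 68
  → #255644
40% shade:
  R: 105 − 42 = 63 → 63
  G: 246 − 98.4 = 147.6 → 148
  B: 195 + 0.4×(0−195) = 195 − 78 = 117 → 117
  → #3f9475

#255644, #3f9475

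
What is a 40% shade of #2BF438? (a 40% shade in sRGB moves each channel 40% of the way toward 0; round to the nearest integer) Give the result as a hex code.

#1A9222

#2BF438 is rgb(43, 244, 56).
Lerp each channel 40% toward 0:
  R: 43 − 17.2 = 25.8 → 26
  G: 244 + 0.4×(0−244) = 244 − 97.6 = 146.4 → 146
  B: 56 + 0.4×(0−56) = 56 − 22.4 = 33.6 → 34
rgb(26, 146, 34) = #1A9222.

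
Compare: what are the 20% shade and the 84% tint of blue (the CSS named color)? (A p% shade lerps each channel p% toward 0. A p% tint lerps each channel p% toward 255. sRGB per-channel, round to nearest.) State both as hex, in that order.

CSS blue is rgb(0, 0, 255).
20% shade:
  R: 0 + 0 = 0 → 0
  G: 0 + 0 = 0 → 0
  B: 255 − 51 = 204 → 204
  → #0000CC
84% tint:
  R: 0 + 0.84×(255−0) = 0 + 214.2 = 214.2 → 214
  G: 0 + 214.2 = 214.2 → 214
  B: 255 + 0.84×(255−255) = 255 + 0 = 255 → 255
  → #D6D6FF

#0000CC, #D6D6FF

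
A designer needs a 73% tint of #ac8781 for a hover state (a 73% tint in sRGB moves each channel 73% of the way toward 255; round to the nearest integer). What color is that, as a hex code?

#ac8781 is rgb(172, 135, 129).
A 73% tint moves each channel 73% toward 255:
  R: 172 + 0.73×(255−172) = 172 + 60.59 = 232.59 → 233
  G: 135 + 87.6 = 222.6 → 223
  B: 129 + 91.98 = 220.98 → 221
rgb(233, 223, 221) = #e9dfdd.

#e9dfdd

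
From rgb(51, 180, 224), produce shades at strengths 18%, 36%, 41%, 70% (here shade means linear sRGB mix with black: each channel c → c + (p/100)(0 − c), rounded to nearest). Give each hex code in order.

#2A94B8, #21738F, #1E6A84, #0F3643

18%: (51 − 9.18 = 41.82→42, 180 − 32.4 = 147.6→148, 224 − 40.32 = 183.68→184) → #2A94B8
36%: (51 − 18.36 = 32.64→33, 180 − 64.8 = 115.2→115, 224 − 80.64 = 143.36→143) → #21738F
41%: (51 − 20.91 = 30.09→30, 180 − 73.8 = 106.2→106, 224 − 91.84 = 132.16→132) → #1E6A84
70%: (51 − 35.7 = 15.3→15, 180 − 126 = 54→54, 224 − 156.8 = 67.2→67) → #0F3643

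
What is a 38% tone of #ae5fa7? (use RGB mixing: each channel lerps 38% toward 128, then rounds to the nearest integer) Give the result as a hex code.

#9d6c98

#ae5fa7 is rgb(174, 95, 167).
Per channel, c → c + 0.38(128 − c):
  R: 174 − 17.48 = 156.52 → 157
  G: 95 + 12.54 = 107.54 → 108
  B: 167 − 14.82 = 152.18 → 152
rgb(157, 108, 152) = #9d6c98.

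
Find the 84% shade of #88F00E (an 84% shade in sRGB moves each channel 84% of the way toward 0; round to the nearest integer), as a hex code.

#88F00E is rgb(136, 240, 14).
Per channel, c → c + 0.84(0 − c):
  R: 136 + 0.84×(0−136) = 136 − 114.24 = 21.76 → 22
  G: 240 + 0.84×(0−240) = 240 − 201.6 = 38.4 → 38
  B: 14 − 11.76 = 2.24 → 2
rgb(22, 38, 2) = #162602.

#162602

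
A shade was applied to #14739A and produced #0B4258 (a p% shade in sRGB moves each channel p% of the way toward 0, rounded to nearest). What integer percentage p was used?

#14739A is rgb(20, 115, 154); #0B4258 is rgb(11, 66, 88).
On the B channel (widest range): 88 ≈ 154 + (p/100)(0 − 154), so p ≈ 100×(88 − 154)/(0 − 154) = -6600/-154 = 42.86.
p = 43 reproduces all three channels after rounding.

43%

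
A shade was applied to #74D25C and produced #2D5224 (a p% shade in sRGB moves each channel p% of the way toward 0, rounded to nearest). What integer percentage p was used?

61%

#74D25C is rgb(116, 210, 92); #2D5224 is rgb(45, 82, 36).
On the G channel (widest range): 82 ≈ 210 + (p/100)(0 − 210), so p ≈ 100×(82 − 210)/(0 − 210) = -12800/-210 = 60.95.
p = 61 reproduces all three channels after rounding.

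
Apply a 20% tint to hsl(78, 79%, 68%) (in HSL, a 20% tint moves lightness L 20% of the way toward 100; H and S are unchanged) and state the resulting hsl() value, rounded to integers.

hsl(78, 79%, 74%)

L moves 20% from 68 toward 100: 68 + 6.4 = 74.4 → 74.
H and S are unchanged.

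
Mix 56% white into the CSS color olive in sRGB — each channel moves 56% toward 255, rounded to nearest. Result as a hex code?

#c7c78f

CSS olive is rgb(128, 128, 0).
A 56% tint moves each channel 56% toward 255:
  R: 128 + 71.12 = 199.12 → 199
  G: 128 + 0.56×(255−128) = 128 + 71.12 = 199.12 → 199
  B: 0 + 0.56×(255−0) = 0 + 142.8 = 142.8 → 143
rgb(199, 199, 143) = #c7c78f.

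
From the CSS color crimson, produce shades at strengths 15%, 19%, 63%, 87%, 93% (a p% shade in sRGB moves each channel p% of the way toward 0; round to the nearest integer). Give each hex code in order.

#BB1133, #B21031, #510716, #1D0308, #0F0104

CSS crimson is rgb(220, 20, 60).
15%: (220 − 33 = 187→187, 20 − 3 = 17→17, 60 − 9 = 51→51) → #BB1133
19%: (220 − 41.8 = 178.2→178, 20 − 3.8 = 16.2→16, 60 − 11.4 = 48.6→49) → #B21031
63%: (220 − 138.6 = 81.4→81, 20 − 12.6 = 7.4→7, 60 − 37.8 = 22.2→22) → #510716
87%: (220 − 191.4 = 28.6→29, 20 − 17.4 = 2.6→3, 60 − 52.2 = 7.8→8) → #1D0308
93%: (220 − 204.6 = 15.4→15, 20 − 18.6 = 1.4→1, 60 − 55.8 = 4.2→4) → #0F0104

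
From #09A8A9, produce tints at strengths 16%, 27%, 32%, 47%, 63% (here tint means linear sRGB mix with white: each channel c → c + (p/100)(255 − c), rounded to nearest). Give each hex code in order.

#09A8A9 is rgb(9, 168, 169).
16%: (9 + 39.36 = 48.36→48, 168 + 13.92 = 181.92→182, 169 + 13.76 = 182.76→183) → #30B6B7
27%: (9 + 66.42 = 75.42→75, 168 + 23.49 = 191.49→191, 169 + 23.22 = 192.22→192) → #4BBFC0
32%: (9 + 78.72 = 87.72→88, 168 + 27.84 = 195.84→196, 169 + 27.52 = 196.52→197) → #58C4C5
47%: (9 + 115.62 = 124.62→125, 168 + 40.89 = 208.89→209, 169 + 40.42 = 209.42→209) → #7DD1D1
63%: (9 + 154.98 = 163.98→164, 168 + 54.81 = 222.81→223, 169 + 54.18 = 223.18→223) → #A4DFDF

#30B6B7, #4BBFC0, #58C4C5, #7DD1D1, #A4DFDF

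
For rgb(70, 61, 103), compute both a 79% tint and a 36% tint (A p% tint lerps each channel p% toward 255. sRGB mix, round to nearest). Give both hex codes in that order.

79% tint:
  R: 70 + 146.15 = 216.15 → 216
  G: 61 + 0.79×(255−61) = 61 + 153.26 = 214.26 → 214
  B: 103 + 0.79×(255−103) = 103 + 120.08 = 223.08 → 223
  → #D8D6DF
36% tint:
  R: 70 + 0.36×(255−70) = 70 + 66.6 = 136.6 → 137
  G: 61 + 0.36×(255−61) = 61 + 69.84 = 130.84 → 131
  B: 103 + 0.36×(255−103) = 103 + 54.72 = 157.72 → 158
  → #89839E

#D8D6DF, #89839E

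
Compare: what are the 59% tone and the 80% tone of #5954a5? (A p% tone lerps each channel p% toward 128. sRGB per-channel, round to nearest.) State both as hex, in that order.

#706e8f, #787787

#5954a5 is rgb(89, 84, 165).
59% tone:
  R: 89 + 23.01 = 112.01 → 112
  G: 84 + 25.96 = 109.96 → 110
  B: 165 − 21.83 = 143.17 → 143
  → #706e8f
80% tone:
  R: 89 + 0.8×(128−89) = 89 + 31.2 = 120.2 → 120
  G: 84 + 0.8×(128−84) = 84 + 35.2 = 119.2 → 119
  B: 165 − 29.6 = 135.4 → 135
  → #787787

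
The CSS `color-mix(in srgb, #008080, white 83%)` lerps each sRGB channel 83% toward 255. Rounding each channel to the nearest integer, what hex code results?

#008080 is rgb(0, 128, 128).
Per channel, c → c + 0.83(255 − c):
  R: 0 + 0.83×(255−0) = 0 + 211.65 = 211.65 → 212
  G: 128 + 0.83×(255−128) = 128 + 105.41 = 233.41 → 233
  B: 128 + 0.83×(255−128) = 128 + 105.41 = 233.41 → 233
rgb(212, 233, 233) = #D4E9E9.

#D4E9E9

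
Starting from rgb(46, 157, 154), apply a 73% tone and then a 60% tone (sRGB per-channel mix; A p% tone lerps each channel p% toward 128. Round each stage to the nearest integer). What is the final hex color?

Per channel, c → c + 0.73(128 − c):
  R: 46 + 0.73×(128−46) = 46 + 59.86 = 105.86 → 106
  G: 157 − 21.17 = 135.83 → 136
  B: 154 + 0.73×(128−154) = 154 − 18.98 = 135.02 → 135
After the tone: rgb(106, 136, 135) = #6a8887.
A 60% tone moves each channel 60% toward 128:
  R: 106 + 13.2 = 119.2 → 119
  G: 136 − 4.8 = 131.2 → 131
  B: 135 − 4.2 = 130.8 → 131
rgb(119, 131, 131) = #778383.

#778383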